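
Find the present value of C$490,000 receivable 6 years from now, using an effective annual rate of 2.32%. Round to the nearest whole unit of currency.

C$427,005

PV = 490,000 / (1 + 0.0232)^6 = 490,000 / 1.147528 = 427,004.9320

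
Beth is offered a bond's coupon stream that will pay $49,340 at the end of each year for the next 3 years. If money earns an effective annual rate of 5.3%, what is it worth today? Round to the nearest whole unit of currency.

PV = 49340 × [1 − (1+0.053)^(−3)] / 0.053 = 49340 × 2.708012 = 133,613.2915

$133,613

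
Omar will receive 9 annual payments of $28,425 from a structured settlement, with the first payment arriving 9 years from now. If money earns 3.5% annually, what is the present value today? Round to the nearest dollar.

Value one period before first payment (t=8): 28425 × [1 − (1+0.035)^(−9)] / 0.035 = 28425 × 7.607687 = 216,248.4890
Discount back 8 years: 216,248.4890 × (1+0.035)^(−8) = 216,248.4890 × 0.759412 = 164,221.6016

$164,222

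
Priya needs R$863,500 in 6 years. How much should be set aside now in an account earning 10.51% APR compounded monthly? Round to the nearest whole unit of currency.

i = 0.1051/12 = 0.00875833 per month; n = 6·12 = 72.
PV = 863,500 / (1 + 0.00875833)^72 = 863,500 / 1.873587 = 460,880.7723

R$460,881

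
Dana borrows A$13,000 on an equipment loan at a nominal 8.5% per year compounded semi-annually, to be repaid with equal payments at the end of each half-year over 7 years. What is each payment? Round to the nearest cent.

A$1,251.09

i = 0.085/2 = 0.0425 per half-year; n = 7·2 = 14.
Annuity-PV factor = 10.390900; PMT = 13000 / 10.390900 = 1,251.0947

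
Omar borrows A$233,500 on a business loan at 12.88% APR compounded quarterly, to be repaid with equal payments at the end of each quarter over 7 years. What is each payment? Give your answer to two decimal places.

A$12,781.03

With 4 periods per year: i = 0.0322, n = 28.
Annuity-PV factor = 18.269268; PMT = 233500 / 18.269268 = 12,781.0268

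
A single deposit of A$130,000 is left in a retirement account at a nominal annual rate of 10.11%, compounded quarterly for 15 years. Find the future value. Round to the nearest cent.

A$581,253.28

With 4 periods per year: i = 0.025275, n = 60.
FV = 130,000 × (1 + 0.025275)^60 = 581,253.2846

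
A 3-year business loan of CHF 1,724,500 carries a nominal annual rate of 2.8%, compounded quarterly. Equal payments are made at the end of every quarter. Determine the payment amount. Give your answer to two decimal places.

CHF 150,330.67

With 4 periods per year: i = 0.007, n = 12.
Annuity-PV factor = 11.471378; PMT = 1.7245e+06 / 11.471378 = 150,330.6740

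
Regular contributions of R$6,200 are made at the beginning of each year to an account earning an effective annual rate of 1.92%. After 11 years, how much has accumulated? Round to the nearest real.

Accumulation factor s(11|0.0192) × (1+i) = 12.351914; FV = 6200 × 12.351914 = 76,581.8695
Payments are at the start of each period, so multiply by (1+i).

R$76,582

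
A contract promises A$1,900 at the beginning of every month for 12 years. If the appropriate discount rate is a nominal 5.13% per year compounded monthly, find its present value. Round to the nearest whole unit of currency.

A$204,860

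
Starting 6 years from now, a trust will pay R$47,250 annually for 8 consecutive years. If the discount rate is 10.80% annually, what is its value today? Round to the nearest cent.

Value one period before first payment (t=5): 47250 × [1 − (1+0.108)^(−8)] / 0.108 = 47250 × 5.183034 = 244,898.3629
PV₀ = 244,898.3629 / (1+0.108)^5 = 244,898.3629 / 1.669932 = 146,651.6927

R$146,651.69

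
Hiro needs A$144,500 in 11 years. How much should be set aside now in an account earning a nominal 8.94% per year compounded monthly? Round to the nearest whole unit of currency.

Periodic rate i = 0.0894/12 = 0.00745; n = 11 × 12 = 132 periods.
PV = 144,500 / (1 + 0.00745)^132 = 144,500 / 2.663803 = 54,245.7463

A$54,246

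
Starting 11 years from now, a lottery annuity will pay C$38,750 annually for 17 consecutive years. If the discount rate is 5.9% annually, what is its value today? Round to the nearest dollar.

C$230,510

PV at t=10 (ordinary 17-year annuity): 38750 × a(17|0.059) = 38750 × 10.553032 = 408,929.9748
Discount back 10 years: 408,929.9748 × (1+0.059)^(−10) = 408,929.9748 × 0.563690 = 230,509.7739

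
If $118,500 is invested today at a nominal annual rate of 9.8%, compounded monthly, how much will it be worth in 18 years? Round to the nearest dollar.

Periodic rate i = 0.098/12 = 0.00816667; n = 18 × 12 = 216 periods.
FV = PV·(1+i)^n = 118,500 × 5.794076 = 686,597.9795

$686,598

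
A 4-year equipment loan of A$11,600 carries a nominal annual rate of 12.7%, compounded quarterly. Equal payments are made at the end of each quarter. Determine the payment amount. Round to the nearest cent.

A$935.88

i = 0.127/4 = 0.03175 per quarter; n = 4·4 = 16.
Annuity-PV factor = 12.394688; PMT = 11600 / 12.394688 = 935.8848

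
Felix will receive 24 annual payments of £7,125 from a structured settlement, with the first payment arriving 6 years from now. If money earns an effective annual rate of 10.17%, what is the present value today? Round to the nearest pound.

PV at t=5 (ordinary 24-year annuity): 7125 × a(24|0.1017) = 7125 × 8.870878 = 63,205.0061
PV₀ = 63,205.0061 / (1+0.1017)^5 = 63,205.0061 / 1.622993 = 38,943.4775

£38,943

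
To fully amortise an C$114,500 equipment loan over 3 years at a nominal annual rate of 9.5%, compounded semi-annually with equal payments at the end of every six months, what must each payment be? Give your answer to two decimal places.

i = 0.095/2 = 0.0475 per half-year; n = 3·2 = 6.
Annuity-PV factor = 5.116526; PMT = 114500 / 5.116526 = 22,378.4657

C$22,378.47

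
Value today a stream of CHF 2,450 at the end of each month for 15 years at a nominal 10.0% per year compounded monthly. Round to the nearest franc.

CHF 227,991

i = 0.1/12 = 0.00833333 per month; n = 15·12 = 180.
Annuity factor a(180|0.00833333) = 93.057439; PV = 2450 × 93.057439 = 227,990.7251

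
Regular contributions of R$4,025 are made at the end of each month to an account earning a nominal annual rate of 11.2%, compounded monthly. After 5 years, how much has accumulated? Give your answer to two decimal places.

Periodic rate i = 0.112/12 = 0.00933333; n = 5 × 12 = 60 periods.
FV = 4025 × [(1+0.00933333)^60 − 1] / 0.00933333 = 4025 × 79.942669 = 321,769.2431

R$321,769.24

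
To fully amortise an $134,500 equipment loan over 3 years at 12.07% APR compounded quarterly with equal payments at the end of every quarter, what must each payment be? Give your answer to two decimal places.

$13,526.27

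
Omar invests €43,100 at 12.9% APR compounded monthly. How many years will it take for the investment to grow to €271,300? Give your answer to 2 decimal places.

Periodic rate i = 0.129/12 = 0.01075.
(1+i)^n = 271300/43100 = 6.29466, so n = ln 6.29466 / ln 1.01075 = 172.0533 months
= 172.0533/12 years

14.34 years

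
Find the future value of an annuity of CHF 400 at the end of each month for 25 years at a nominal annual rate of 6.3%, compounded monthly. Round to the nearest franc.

CHF 290,353

Periodic rate i = 0.063/12 = 0.00525; n = 25 × 12 = 300 periods.
Accumulation factor s(300|0.00525) = 725.881922; FV = 400 × 725.881922 = 290,352.7689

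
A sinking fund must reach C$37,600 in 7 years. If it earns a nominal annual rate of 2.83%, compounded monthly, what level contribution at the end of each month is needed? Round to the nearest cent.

With 12 periods per year: i = 0.00235833, n = 84.
FV-annuity factor = 92.777388; PMT = 37600 / 92.777388 = 405.2712

C$405.27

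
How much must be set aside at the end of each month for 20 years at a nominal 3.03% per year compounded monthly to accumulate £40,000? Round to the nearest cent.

£121.44

Periodic rate i = 0.0303/12 = 0.002525; n = 20 × 12 = 240 periods.
FV-annuity factor = 329.380127; PMT = 40000 / 329.380127 = 121.4402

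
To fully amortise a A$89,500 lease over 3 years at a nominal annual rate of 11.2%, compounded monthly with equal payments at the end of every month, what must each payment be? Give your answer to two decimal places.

A$2,938.60

Periodic rate i = 0.112/12 = 0.00933333; n = 3 × 12 = 36 periods.
PMT = 89500 / ( [1 − (1+0.00933333)^(−36)] / 0.00933333 ) = 89500 / 30.456688 = 2,938.5992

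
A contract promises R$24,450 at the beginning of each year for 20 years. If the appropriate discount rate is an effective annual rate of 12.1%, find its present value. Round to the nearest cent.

R$203,449.34

PV = PMT · [1 − (1+i)^(−n)] / i × (1+i) = 24450 · 8.321036 = 203,449.3421
(Beginning-of-period payments → annuity-due factor ×(1+i).)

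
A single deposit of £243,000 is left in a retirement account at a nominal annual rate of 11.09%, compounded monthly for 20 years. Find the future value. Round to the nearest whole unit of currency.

£2,210,281

With 12 periods per year: i = 0.00924167, n = 240.
FV = PV·(1+i)^n = 243,000 × 9.095808 = 2,210,281.4643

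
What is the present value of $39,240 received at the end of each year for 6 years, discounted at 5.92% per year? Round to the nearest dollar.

$193,442

PV = PMT · [1 − (1+i)^(−n)] / i = 39240 · 4.929708 = 193,441.7568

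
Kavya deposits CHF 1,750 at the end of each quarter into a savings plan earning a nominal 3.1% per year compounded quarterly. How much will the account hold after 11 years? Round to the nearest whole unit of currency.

CHF 91,340

With 4 periods per year: i = 0.00775, n = 44.
Accumulation factor s(44|0.00775) = 52.194281; FV = 1750 × 52.194281 = 91,339.9926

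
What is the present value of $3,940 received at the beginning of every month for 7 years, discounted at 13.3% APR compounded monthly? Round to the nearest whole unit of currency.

$217,029

Periodic rate i = 0.133/12 = 0.0110833; n = 7 × 12 = 84 periods.
PV = PMT · [1 − (1+i)^(−n)] / i × (1+i) = 3940 · 55.083527 = 217,029.0960
(annuity-due: payments at period start, so ×(1+i).)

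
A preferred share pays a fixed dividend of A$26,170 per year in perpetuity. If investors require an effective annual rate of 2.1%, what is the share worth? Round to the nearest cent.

PV = PMT / i = 26170 / 0.021 = 1,246,190.4762

A$1,246,190.48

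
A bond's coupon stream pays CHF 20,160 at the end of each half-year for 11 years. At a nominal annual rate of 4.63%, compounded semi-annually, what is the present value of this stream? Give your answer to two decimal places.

CHF 344,492.19

With 2 periods per year: i = 0.02315, n = 22.
PV = 20160 × [1 − (1+0.02315)^(−22)] / 0.02315 = 20160 × 17.087906 = 344,492.1917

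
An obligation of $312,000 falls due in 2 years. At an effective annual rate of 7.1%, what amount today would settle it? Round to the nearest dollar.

$272,004

PV = 312,000 / (1 + 0.071)^2 = 312,000 / 1.147041 = 272,004.2265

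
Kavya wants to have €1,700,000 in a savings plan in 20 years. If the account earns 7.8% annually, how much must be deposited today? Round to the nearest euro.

€378,507

PV = 1,700,000 / (1 + 0.078)^20 = 1,700,000 / 4.491333 = 378,506.8159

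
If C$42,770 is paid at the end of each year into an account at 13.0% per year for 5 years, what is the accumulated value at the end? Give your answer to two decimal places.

FV = 42770 × [(1+0.13)^5 − 1] / 0.13 = 42770 × 6.480271 = 277,161.1740

C$277,161.17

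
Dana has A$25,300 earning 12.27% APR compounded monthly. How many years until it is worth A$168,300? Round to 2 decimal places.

Periodic rate i = 0.1227/12 = 0.010225.
n = ln(168300/25300) / ln(1+0.010225) = ln(6.65217) / 0.010173 = 186.2704 months
= 186.2704/12 years

15.52 years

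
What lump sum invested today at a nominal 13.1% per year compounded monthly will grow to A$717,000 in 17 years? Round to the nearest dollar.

Periodic rate i = 0.131/12 = 0.0109167; n = 17 × 12 = 204 periods.
PV = 717,000 / (1 + 0.0109167)^204 = 717,000 / 9.160787 = 78,268.3886

A$78,268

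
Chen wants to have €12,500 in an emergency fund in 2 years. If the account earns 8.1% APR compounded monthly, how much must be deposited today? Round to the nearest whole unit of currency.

€10,636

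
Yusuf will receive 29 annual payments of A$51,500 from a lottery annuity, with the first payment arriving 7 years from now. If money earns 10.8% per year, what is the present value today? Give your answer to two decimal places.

PV at t=6 (ordinary 29-year annuity): 51500 × a(29|0.108) = 51500 × 8.786192 = 452,488.8711
Discount back 6 years: 452,488.8711 × (1+0.108)^(−6) = 452,488.8711 × 0.540457 = 244,550.9419

A$244,550.94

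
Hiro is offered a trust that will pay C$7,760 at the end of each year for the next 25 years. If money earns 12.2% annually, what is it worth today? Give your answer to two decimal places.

Annuity factor a(25|0.122) = 7.735596; PV = 7760 × 7.735596 = 60,028.2267

C$60,028.23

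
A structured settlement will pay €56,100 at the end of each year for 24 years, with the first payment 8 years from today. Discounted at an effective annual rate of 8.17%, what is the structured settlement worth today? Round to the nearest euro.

€336,095

Value one period before first payment (t=7): 56100 × [1 − (1+0.0817)^(−24)] / 0.0817 = 56100 × 10.381182 = 582,384.3007
Discount back 7 years: 582,384.3007 × (1+0.0817)^(−7) = 582,384.3007 × 0.577101 = 336,094.8449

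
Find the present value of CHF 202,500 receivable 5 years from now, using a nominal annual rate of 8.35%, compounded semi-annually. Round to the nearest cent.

i = 0.0835/2 = 0.04175 per half-year; n = 5·2 = 10.
Discount factor = (1+0.04175)^(−10) = 0.664301; PV = 202,500 × 0.664301 = 134,520.9533

CHF 134,520.95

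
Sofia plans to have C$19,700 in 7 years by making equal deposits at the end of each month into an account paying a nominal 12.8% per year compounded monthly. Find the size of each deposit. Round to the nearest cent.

C$146.11

With 12 periods per year: i = 0.0106667, n = 84.
FV-annuity factor = 134.830103; PMT = 19700 / 134.830103 = 146.1098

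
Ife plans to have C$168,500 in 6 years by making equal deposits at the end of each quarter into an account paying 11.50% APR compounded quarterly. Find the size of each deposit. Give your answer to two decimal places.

C$4,971.62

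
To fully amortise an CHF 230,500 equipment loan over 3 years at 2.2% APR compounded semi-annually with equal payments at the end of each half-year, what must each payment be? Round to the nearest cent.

CHF 39,909.19

With 2 periods per year: i = 0.011, n = 6.
PMT = 230500 / ( [1 − (1+0.011)^(−6)] / 0.011 ) = 230500 / 5.775612 = 39,909.1912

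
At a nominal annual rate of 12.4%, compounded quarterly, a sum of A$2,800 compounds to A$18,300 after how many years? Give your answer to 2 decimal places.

15.37 years

Periodic rate i = 0.124/4 = 0.031.
(1+i)^n = 18300/2800 = 6.53571, so n = ln 6.53571 / ln 1.031 = 61.4913 quarters
= 61.4913/4 years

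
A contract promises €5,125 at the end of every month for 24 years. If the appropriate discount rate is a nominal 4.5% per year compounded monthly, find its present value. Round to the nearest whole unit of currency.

€901,614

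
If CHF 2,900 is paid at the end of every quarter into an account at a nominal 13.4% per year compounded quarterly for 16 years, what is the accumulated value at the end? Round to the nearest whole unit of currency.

CHF 626,654

Periodic rate i = 0.134/4 = 0.0335; n = 16 × 4 = 64 periods.
Accumulation factor s(64|0.0335) = 216.087445; FV = 2900 × 216.087445 = 626,653.5903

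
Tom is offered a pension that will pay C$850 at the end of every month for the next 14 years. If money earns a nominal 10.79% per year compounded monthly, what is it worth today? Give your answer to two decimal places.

C$73,520.07

i = 0.1079/12 = 0.00899167 per month; n = 14·12 = 168.
PV = 850 × [1 − (1+0.00899167)^(−168)] / 0.00899167 = 850 × 86.494201 = 73,520.0709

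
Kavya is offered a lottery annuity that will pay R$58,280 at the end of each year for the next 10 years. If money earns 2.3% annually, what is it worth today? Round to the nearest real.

R$515,382

PV = 58280 × [1 − (1+0.023)^(−10)] / 0.023 = 58280 × 8.843210 = 515,382.2926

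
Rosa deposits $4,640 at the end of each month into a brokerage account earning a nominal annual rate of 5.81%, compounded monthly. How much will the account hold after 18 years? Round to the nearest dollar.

$1,761,924

Periodic rate i = 0.0581/12 = 0.00484167; n = 18 × 12 = 216 periods.
FV = 4640 × [(1+0.00484167)^216 − 1] / 0.00484167 = 4640 × 379.725018 = 1,761,924.0831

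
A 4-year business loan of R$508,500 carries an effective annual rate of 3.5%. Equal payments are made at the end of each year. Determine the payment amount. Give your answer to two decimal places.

Annuity-PV factor = 3.673079; PMT = 508500 / 3.673079 = 138,439.7044

R$138,439.70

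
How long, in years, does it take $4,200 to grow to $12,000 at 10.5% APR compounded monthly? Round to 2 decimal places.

10.04 years

Periodic rate i = 0.105/12 = 0.00875.
n = ln(12000/4200) / ln(1+0.00875) = ln(2.85714) / 0.008712 = 120.5038 months
= 120.5038/12 years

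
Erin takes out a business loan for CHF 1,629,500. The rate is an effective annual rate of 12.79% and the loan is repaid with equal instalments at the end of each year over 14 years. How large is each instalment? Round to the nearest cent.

PMT = 1.6295e+06 / ( [1 − (1+0.1279)^(−14)] / 0.1279 ) = 1.6295e+06 / 6.368698 = 255,860.7702

CHF 255,860.77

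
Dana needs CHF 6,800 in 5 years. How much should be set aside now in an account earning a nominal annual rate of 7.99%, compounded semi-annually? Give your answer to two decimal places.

i = 0.0799/2 = 0.03995 per half-year; n = 5·2 = 10.
Discount factor = (1+0.03995)^(−10) = 0.675889; PV = 6,800 × 0.675889 = 4,596.0455

CHF 4,596.05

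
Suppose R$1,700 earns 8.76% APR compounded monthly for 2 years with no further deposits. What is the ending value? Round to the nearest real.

R$2,024

With 12 periods per year: i = 0.0073, n = 24.
FV = PV·(1+i)^n = 1,700 × 1.190726 = 2,024.2350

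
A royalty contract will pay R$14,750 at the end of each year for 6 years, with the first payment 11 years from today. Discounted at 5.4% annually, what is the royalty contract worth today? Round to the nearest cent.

R$43,686.31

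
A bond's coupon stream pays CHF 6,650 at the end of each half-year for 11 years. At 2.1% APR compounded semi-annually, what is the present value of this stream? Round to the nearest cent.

CHF 130,025.89

Periodic rate i = 0.021/2 = 0.0105; n = 11 × 2 = 22 periods.
Annuity factor a(22|0.0105) = 19.552765; PV = 6650 × 19.552765 = 130,025.8896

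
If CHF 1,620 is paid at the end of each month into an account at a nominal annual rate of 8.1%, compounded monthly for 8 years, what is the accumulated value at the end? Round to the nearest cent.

Periodic rate i = 0.081/12 = 0.00675; n = 8 × 12 = 96 periods.
FV = PMT · [(1+i)^n − 1] / i = 1620 · 134.452727 = 217,813.4173

CHF 217,813.42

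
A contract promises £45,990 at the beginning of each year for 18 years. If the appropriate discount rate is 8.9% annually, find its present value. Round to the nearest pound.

PV = PMT · [1 − (1+i)^(−n)] / i × (1+i) = 45990 · 9.598798 = 441,448.7082
(annuity-due: payments at period start, so ×(1+i).)

£441,449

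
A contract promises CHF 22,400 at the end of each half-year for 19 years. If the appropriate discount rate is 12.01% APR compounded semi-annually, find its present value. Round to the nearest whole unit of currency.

CHF 332,347

With 2 periods per year: i = 0.06005, n = 38.
PV = PMT · [1 − (1+i)^(−n)] / i = 22400 · 14.836915 = 332,346.9071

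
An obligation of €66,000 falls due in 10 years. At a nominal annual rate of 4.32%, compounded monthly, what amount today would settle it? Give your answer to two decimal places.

€42,881.07

i = 0.0432/12 = 0.0036 per month; n = 10·12 = 120.
Discount factor = (1+0.0036)^(−120) = 0.649713; PV = 66,000 × 0.649713 = 42,881.0705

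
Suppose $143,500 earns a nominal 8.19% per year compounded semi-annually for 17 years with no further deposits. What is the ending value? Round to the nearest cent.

$561,652.20

i = 0.0819/2 = 0.04095 per half-year; n = 17·2 = 34.
143,500 × (1+0.04095)^34 = 143,500 × 3.913953 = 561,652.2007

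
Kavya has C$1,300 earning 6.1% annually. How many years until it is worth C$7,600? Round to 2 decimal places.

29.82 years

(1+i)^n = 7600/1300 = 5.84615, so n = ln 5.84615 / ln 1.061 = 29.8215 years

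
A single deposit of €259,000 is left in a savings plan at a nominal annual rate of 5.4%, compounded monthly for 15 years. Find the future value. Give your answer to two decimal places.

€581,151.23

With 12 periods per year: i = 0.0045, n = 180.
FV = 259,000 × (1 + 0.0045)^180 = 581,151.2272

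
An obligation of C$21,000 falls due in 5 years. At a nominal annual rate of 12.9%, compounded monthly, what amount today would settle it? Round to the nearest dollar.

Periodic rate i = 0.129/12 = 0.01075; n = 5 × 12 = 60 periods.
PV = 21,000 / (1 + 0.01075)^60 = 21,000 / 1.899437 = 11,055.9049

C$11,056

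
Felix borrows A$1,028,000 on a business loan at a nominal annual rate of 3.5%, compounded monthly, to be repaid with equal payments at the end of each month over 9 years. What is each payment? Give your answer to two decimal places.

With 12 periods per year: i = 0.00291667, n = 108.
Annuity-PV factor = 92.529069; PMT = 1.028e+06 / 92.529069 = 11,110.0220

A$11,110.02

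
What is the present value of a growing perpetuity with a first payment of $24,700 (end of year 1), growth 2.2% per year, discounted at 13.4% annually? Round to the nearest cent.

PV = PMT / (i − g) = 24700 / (0.134 − 0.022) = 24700 / 0.112000 = 220,535.7143

$220,535.71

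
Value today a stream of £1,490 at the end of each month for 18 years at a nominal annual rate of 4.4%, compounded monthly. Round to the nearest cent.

With 12 periods per year: i = 0.00366667, n = 216.
PV = 1490 × [1 − (1+0.00366667)^(−216)] / 0.00366667 = 1490 × 149.019668 = 222,039.3052

£222,039.31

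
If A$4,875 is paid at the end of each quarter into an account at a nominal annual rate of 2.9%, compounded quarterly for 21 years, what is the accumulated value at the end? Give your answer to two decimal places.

A$561,167.58

Periodic rate i = 0.029/4 = 0.00725; n = 21 × 4 = 84 periods.
FV = 4875 × [(1+0.00725)^84 − 1] / 0.00725 = 4875 × 115.111298 = 561,167.5788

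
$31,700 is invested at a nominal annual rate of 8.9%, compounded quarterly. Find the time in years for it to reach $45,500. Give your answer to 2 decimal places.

Periodic rate i = 0.089/4 = 0.02225.
(1+i)^n = 45500/31700 = 1.43533, so n = ln 1.43533 / ln 1.02225 = 16.4225 quarters
= 16.4225/4 years

4.11 years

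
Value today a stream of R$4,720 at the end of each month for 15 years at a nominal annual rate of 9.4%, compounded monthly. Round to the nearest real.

R$454,633

i = 0.094/12 = 0.00783333 per month; n = 15·12 = 180.
PV = PMT · [1 − (1+i)^(−n)] / i = 4720 · 96.320648 = 454,633.4596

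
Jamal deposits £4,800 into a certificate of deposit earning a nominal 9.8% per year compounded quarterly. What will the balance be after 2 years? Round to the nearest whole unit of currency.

£5,826

i = 0.098/4 = 0.0245 per quarter; n = 2·4 = 8.
FV = PV·(1+i)^n = 4,800 × 1.213656 = 5,825.5501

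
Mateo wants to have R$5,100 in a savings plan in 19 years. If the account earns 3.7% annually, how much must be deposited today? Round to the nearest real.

R$2,557

Discount factor = (1+0.037)^(−19) = 0.501422; PV = 5,100 × 0.501422 = 2,557.2536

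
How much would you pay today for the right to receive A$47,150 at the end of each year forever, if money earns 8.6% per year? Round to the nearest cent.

PV = C/r = 47150/0.086 = 548,255.8140

A$548,255.81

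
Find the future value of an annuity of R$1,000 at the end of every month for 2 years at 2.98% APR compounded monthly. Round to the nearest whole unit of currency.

R$24,698

Periodic rate i = 0.0298/12 = 0.00248333; n = 2 × 12 = 24 periods.
FV = PMT · [(1+i)^n − 1] / i = 1000 · 24.698046 = 24,698.0463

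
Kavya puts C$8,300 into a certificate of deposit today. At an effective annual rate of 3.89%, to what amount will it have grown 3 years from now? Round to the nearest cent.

C$9,306.78

FV = 8,300 × (1 + 0.0389)^3 = 9,306.7775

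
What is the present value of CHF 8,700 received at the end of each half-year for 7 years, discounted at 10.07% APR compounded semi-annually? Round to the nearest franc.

CHF 85,926

i = 0.1007/2 = 0.05035 per half-year; n = 7·2 = 14.
PV = 8700 × [1 − (1+0.05035)^(−14)] / 0.05035 = 8700 × 9.876527 = 85,925.7874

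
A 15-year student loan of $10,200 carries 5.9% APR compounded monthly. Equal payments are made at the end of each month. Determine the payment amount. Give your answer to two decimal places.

$85.52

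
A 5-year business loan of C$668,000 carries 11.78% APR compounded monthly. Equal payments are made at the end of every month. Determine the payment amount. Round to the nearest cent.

Periodic rate i = 0.1178/12 = 0.00981667; n = 5 × 12 = 60 periods.
PMT = 668000 / ( [1 − (1+0.00981667)^(−60)] / 0.00981667 ) = 668000 / 45.180517 = 14,785.1341

C$14,785.13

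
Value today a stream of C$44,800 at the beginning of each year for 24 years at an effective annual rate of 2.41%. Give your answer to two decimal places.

C$828,775.40

PV = PMT · [1 − (1+i)^(−n)] / i × (1+i) = 44800 · 18.499451 = 828,775.4038
Payments are at the start of each period, so multiply by (1+i).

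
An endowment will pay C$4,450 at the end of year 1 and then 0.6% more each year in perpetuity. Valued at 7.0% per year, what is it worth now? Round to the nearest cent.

C$69,531.25

PV = D₁/(r − g) = 4450/(0.07 − 0.006) = 69,531.2500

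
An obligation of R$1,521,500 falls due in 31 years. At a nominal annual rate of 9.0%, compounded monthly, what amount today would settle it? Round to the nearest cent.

R$94,430.34

i = 0.09/12 = 0.0075 per month; n = 31·12 = 372.
PV = 1,521,500 / (1 + 0.0075)^372 = 1,521,500 / 16.112406 = 94,430.3428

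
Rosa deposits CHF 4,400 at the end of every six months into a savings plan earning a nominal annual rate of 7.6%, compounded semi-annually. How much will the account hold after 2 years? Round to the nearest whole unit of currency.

CHF 18,629

Periodic rate i = 0.076/2 = 0.038; n = 2 × 2 = 4 periods.
FV = 4400 × [(1+0.038)^4 − 1] / 0.038 = 4400 × 4.233831 = 18,628.8558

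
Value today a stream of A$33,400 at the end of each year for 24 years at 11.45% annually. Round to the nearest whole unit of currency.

PV = PMT · [1 − (1+i)^(−n)] / i = 33400 · 8.086075 = 270,074.9138

A$270,075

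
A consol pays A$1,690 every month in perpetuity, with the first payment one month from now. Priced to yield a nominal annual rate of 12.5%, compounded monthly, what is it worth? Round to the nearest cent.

A$162,240.00

Periodic rate i = 0.125/12 = 0.0104167.
PV = C/r = 1690/0.0104167 = 162,240.0000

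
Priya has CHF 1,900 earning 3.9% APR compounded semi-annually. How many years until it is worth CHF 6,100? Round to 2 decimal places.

30.20 years

Periodic rate i = 0.039/2 = 0.0195.
n = ln(6100/1900) / ln(1+0.0195) = ln(3.21053) / 0.019312 = 60.3985 half-years
= 60.3985/2 years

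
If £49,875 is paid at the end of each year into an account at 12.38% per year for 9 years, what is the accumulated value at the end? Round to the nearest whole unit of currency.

FV = 49875 × [(1+0.1238)^9 − 1] / 0.1238 = 49875 × 15.015469 = 748,896.5086

£748,897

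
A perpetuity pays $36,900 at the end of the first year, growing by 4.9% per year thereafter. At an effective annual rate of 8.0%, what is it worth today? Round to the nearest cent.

PV = D₁/(r − g) = 36900/(0.08 − 0.049) = 1,190,322.5806

$1,190,322.58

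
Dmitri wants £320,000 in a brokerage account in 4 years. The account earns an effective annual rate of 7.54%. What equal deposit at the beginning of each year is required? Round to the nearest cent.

FV-annuity factor × (1+i) = 4.813027; PMT = 320000 / 4.813027 = 66,486.2227

£66,486.22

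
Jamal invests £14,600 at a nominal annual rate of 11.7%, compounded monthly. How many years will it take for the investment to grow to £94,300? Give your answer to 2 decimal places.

Periodic rate i = 0.117/12 = 0.00975.
n = ln(94300/14600) / ln(1+0.00975) = ln(6.45890) / 0.009703 = 192.2604 months
= 192.2604/12 years

16.02 years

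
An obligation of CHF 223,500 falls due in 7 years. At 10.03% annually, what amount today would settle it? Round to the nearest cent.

CHF 114,472.12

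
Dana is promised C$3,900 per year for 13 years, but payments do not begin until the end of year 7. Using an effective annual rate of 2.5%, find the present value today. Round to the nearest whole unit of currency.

C$36,936

PV at t=6 (ordinary 13-year annuity): 3900 × a(13|0.025) = 3900 × 10.983185 = 42,834.4214
PV₀ = 42,834.4214 / (1+0.025)^6 = 42,834.4214 / 1.159693 = 36,935.9873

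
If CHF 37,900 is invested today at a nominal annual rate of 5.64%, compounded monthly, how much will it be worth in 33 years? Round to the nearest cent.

Periodic rate i = 0.0564/12 = 0.0047; n = 33 × 12 = 396 periods.
FV = PV·(1+i)^n = 37,900 × 6.403469 = 242,691.4658

CHF 242,691.47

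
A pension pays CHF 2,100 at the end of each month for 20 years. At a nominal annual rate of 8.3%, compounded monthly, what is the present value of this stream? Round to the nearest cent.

CHF 245,554.68

Periodic rate i = 0.083/12 = 0.00691667; n = 20 × 12 = 240 periods.
PV = 2100 × [1 − (1+0.00691667)^(−240)] / 0.00691667 = 2100 × 116.930799 = 245,554.6781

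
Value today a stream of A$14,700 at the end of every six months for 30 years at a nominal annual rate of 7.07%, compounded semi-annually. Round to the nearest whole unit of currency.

Periodic rate i = 0.0707/2 = 0.03535; n = 30 × 2 = 60 periods.
PV = 14700 × [1 − (1+0.03535)^(−60)] / 0.03535 = 14700 × 24.769867 = 364,117.0430

A$364,117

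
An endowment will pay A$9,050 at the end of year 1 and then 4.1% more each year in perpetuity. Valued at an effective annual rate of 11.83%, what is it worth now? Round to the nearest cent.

A$117,076.33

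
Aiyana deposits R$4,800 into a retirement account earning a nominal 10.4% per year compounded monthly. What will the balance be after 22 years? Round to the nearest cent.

R$46,840.97

With 12 periods per year: i = 0.00866667, n = 264.
FV = 4,800 × (1 + 0.00866667)^264 = 46,840.9662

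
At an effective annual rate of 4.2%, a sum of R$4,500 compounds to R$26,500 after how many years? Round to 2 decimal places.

(1+i)^n = 26500/4500 = 5.88889, so n = ln 5.88889 / ln 1.042 = 43.0963 years

43.10 years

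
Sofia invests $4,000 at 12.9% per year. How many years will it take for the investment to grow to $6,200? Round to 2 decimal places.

3.61 years

n = ln(6200/4000) / ln(1+0.129) = ln(1.55000) / 0.121332 = 3.6120 years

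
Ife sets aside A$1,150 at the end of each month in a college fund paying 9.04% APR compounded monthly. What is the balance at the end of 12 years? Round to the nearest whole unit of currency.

With 12 periods per year: i = 0.00753333, n = 144.
FV = PMT · [(1+i)^n − 1] / i = 1150 · 258.430447 = 297,195.0139

A$297,195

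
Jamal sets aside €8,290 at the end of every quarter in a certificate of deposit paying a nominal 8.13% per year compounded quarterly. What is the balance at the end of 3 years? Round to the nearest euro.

i = 0.0813/4 = 0.020325 per quarter; n = 3·4 = 12.
Accumulation factor s(12|0.020325) = 13.436628; FV = 8290 × 13.436628 = 111,389.6450

€111,390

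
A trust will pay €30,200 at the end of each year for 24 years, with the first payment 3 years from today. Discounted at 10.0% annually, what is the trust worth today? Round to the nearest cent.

Value one period before first payment (t=2): 30200 × [1 − (1+0.1)^(−24)] / 0.1 = 30200 × 8.984744 = 271,339.2694
PV₀ = 271,339.2694 / (1+0.1)^2 = 271,339.2694 / 1.210000 = 224,247.3301

€224,247.33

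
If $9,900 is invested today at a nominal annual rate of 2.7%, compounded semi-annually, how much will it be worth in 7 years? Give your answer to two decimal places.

$11,944.49

i = 0.027/2 = 0.0135 per half-year; n = 7·2 = 14.
FV = PV·(1+i)^n = 9,900 × 1.206514 = 11,944.4935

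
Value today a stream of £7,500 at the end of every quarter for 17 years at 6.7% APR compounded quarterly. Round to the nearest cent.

With 4 periods per year: i = 0.01675, n = 68.
PV = 7500 × [1 − (1+0.01675)^(−68)] / 0.01675 = 7500 × 40.407555 = 303,056.6601

£303,056.66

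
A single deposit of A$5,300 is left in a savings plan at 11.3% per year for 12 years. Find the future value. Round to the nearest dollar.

A$19,152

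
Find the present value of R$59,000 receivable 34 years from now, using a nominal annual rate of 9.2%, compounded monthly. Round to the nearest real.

R$2,616

i = 0.092/12 = 0.00766667 per month; n = 34·12 = 408.
PV = 59,000 / (1 + 0.00766667)^408 = 59,000 / 22.557560 = 2,615.5311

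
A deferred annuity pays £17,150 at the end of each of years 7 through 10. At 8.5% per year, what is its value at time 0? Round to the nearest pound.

PV at t=6 (ordinary 4-year annuity): 17150 × a(4|0.085) = 17150 × 3.275597 = 56,176.4826
PV₀ = 56,176.4826 / (1+0.085)^6 = 56,176.4826 / 1.631468 = 34,433.0992

£34,433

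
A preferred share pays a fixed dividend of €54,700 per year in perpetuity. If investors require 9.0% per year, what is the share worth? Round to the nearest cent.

PV = C/r = 54700/0.09 = 607,777.7778

€607,777.78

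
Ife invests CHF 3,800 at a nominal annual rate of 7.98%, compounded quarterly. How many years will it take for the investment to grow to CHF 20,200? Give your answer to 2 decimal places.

Periodic rate i = 0.0798/4 = 0.01995.
(1+i)^n = 20200/3800 = 5.31579, so n = ln 5.31579 / ln 1.01995 = 84.5760 quarters
= 84.5760/4 years

21.14 years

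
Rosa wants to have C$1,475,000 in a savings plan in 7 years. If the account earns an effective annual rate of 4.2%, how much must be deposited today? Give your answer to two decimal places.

Discount factor = (1+0.042)^(−7) = 0.749766; PV = 1,475,000 × 0.749766 = 1,105,905.4227

C$1,105,905.42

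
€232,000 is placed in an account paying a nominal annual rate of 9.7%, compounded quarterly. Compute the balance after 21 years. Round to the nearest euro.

With 4 periods per year: i = 0.02425, n = 84.
FV = 232,000 × (1 + 0.02425)^84 = 1,736,159.7572

€1,736,160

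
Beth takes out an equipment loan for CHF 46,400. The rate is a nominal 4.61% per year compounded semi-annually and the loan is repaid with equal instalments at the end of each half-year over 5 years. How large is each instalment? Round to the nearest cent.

With 2 periods per year: i = 0.02305, n = 10.
Annuity-PV factor = 8.840914; PMT = 46400 / 8.840914 = 5,248.3258

CHF 5,248.33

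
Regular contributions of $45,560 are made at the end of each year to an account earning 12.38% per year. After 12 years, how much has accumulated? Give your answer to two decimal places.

$1,125,233.23

Accumulation factor s(12|0.1238) = 24.697832; FV = 45560 × 24.697832 = 1,125,233.2264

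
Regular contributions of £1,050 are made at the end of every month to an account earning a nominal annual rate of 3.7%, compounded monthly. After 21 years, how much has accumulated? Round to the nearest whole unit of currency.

£399,229

Periodic rate i = 0.037/12 = 0.00308333; n = 21 × 12 = 252 periods.
FV = PMT · [(1+i)^n − 1] / i = 1050 · 380.218135 = 399,229.0414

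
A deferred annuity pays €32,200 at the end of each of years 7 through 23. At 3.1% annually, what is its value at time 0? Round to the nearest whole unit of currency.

PV at t=6 (ordinary 17-year annuity): 32200 × a(17|0.031) = 32200 × 13.060727 = 420,555.4153
PV₀ = 420,555.4153 / (1+0.031)^6 = 420,555.4153 / 1.201025 = 350,163.7929

€350,164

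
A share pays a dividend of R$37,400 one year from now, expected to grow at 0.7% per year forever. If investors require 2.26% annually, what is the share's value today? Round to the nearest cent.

PV = PMT / (i − g) = 37400 / (0.0226 − 0.007) = 37400 / 0.015600 = 2,397,435.8974

R$2,397,435.90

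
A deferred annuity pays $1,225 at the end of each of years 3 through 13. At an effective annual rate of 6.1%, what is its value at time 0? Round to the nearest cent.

Value one period before first payment (t=2): 1225 × [1 − (1+0.061)^(−11)] / 0.061 = 1225 × 7.846694 = 9,612.1999
PV₀ = 9,612.1999 / (1+0.061)^2 = 9,612.1999 / 1.125721 = 8,538.7053

$8,538.71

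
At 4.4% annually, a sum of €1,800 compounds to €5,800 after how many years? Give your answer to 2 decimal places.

n = ln(5800/1800) / ln(1+0.044) = ln(3.22222) / 0.043059 = 27.1734 years

27.17 years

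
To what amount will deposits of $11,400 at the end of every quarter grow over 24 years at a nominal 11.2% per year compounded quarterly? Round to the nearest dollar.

With 4 periods per year: i = 0.028, n = 96.
FV = PMT · [(1+i)^n − 1] / i = 11400 · 470.321204 = 5,361,661.7220

$5,361,662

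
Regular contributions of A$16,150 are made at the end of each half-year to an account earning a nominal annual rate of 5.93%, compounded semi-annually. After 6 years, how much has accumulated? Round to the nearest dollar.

Periodic rate i = 0.0593/2 = 0.02965; n = 6 × 2 = 12 periods.
FV = PMT · [(1+i)^n − 1] / i = 16150 · 14.163843 = 228,746.0715

A$228,746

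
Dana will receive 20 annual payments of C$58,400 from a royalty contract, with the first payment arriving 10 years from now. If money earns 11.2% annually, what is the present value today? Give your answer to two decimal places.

C$176,566.48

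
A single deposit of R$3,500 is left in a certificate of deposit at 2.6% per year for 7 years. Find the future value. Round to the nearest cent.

FV = PV·(1+i)^n = 3,500 × 1.196827 = 4,188.8959

R$4,188.90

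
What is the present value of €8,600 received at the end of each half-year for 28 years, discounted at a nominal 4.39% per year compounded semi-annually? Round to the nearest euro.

i = 0.0439/2 = 0.02195 per half-year; n = 28·2 = 56.
PV = 8600 × [1 − (1+0.02195)^(−56)] / 0.02195 = 8600 × 32.052757 = 275,653.7099

€275,654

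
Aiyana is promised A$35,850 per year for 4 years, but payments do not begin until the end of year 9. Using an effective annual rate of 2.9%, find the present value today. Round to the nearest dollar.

Value one period before first payment (t=8): 35850 × [1 − (1+0.029)^(−4)] / 0.029 = 35850 × 3.726004 = 133,577.2555
PV₀ = 133,577.2555 / (1+0.029)^8 = 133,577.2555 / 1.256964 = 106,269.7156

A$106,270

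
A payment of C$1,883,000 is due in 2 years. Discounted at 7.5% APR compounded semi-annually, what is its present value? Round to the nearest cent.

C$1,625,166.64

With 2 periods per year: i = 0.0375, n = 4.
Discount factor = (1+0.0375)^(−4) = 0.863073; PV = 1,883,000 × 0.863073 = 1,625,166.6383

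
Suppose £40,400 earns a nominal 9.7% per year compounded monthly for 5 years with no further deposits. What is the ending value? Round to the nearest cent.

£65,488.86

i = 0.097/12 = 0.00808333 per month; n = 5·12 = 60.
FV = 40,400 × (1 + 0.00808333)^60 = 65,488.8616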